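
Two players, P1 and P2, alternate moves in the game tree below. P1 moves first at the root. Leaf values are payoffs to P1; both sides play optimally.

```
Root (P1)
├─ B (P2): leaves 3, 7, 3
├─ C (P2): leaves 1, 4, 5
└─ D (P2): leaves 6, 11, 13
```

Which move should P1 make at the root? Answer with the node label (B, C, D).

B (P2): min(3, 7, 3) = 3
C (P2): min(1, 4, 5) = 1
D (P2): min(6, 11, 13) = 6
Root (P1): max(3, 1, 6) = 6
P1 picks the child with the highest value: D (value 6).

D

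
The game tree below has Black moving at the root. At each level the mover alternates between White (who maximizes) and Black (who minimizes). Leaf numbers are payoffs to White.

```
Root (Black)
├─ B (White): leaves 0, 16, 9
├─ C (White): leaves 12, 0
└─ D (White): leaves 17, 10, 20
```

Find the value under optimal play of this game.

12

B (White): max(0, 16, 9) = 16
C (White): max(12, 0) = 12
D (White): max(17, 10, 20) = 20
Root (Black): min(16, 12, 20) = 12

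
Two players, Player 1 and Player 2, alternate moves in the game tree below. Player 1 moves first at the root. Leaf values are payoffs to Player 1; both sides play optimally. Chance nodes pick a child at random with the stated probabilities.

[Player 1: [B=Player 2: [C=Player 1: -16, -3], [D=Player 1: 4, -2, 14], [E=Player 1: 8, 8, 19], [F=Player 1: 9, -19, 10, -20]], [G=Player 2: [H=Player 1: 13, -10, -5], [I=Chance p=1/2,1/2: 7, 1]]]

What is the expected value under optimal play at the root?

C (Player 1): max(-16, -3) = -3
D (Player 1): max(4, -2, 14) = 14
E (Player 1): max(8, 8, 19) = 19
F (Player 1): max(9, -19, 10, -20) = 10
B (Player 2): min(-3, 14, 19, 10) = -3
H (Player 1): max(13, -10, -5) = 13
I (Chance): 1/2·7 + 1/2·1 = 4
G (Player 2): min(13, 4) = 4
Root (Player 1): max(-3, 4) = 4

4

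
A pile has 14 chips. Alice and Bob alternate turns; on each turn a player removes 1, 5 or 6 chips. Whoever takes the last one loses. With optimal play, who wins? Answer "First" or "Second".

Second

Compute winning (W) and losing (L) positions by backward induction:
i:   0  1  2  3  4  5  6  7  8  9 10 11 12 13 14
     W  L  W  L  W  L  W  W  W  W  W  W  L  W  L
Position 14 is L, so the second player wins.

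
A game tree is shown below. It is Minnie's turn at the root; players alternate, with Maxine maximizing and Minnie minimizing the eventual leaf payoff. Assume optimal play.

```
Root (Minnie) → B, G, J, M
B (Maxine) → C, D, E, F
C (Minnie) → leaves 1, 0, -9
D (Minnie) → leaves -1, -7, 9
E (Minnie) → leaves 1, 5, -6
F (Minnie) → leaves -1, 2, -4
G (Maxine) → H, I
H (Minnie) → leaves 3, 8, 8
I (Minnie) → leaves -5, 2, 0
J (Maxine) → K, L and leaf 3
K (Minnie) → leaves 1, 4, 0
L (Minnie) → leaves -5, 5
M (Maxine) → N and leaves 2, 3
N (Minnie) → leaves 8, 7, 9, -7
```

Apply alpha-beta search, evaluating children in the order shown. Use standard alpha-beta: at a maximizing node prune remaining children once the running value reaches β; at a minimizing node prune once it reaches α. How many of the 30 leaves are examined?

23

C [α=-∞,β=+∞]: v=-9
D [α=-9,β=+∞]: v=-7
E [α=-7,β=+∞]: v=-6
F [α=-6,β=+∞]: v=-4
B [α=-∞,β=+∞]: v=-4
H [α=-∞,β=-4]: v=3
G [α=-∞,β=-4]: v=3 after child 1 ≥ β → β-cutoff, skip 1
K [α=-∞,β=-4]: v=0
J [α=-∞,β=-4]: v=0 after child 1 ≥ β → β-cutoff, skip 2
N [α=-∞,β=-4]: v=-7
M [α=-∞,β=-4]: v=2 after child 2 ≥ β → β-cutoff, skip 1
Root [α=-∞,β=+∞]: v=-4
Leaves evaluated: 23 of 30.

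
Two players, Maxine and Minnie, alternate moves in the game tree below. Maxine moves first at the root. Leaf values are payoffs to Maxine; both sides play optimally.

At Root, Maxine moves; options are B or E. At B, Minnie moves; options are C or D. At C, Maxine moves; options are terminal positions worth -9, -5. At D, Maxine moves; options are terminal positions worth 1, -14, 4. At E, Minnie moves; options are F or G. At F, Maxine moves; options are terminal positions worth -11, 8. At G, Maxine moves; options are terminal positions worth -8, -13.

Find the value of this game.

C (Maxine): max(-9, -5) = -5
D (Maxine): max(1, -14, 4) = 4
B (Minnie): min(-5, 4) = -5
F (Maxine): max(-11, 8) = 8
G (Maxine): max(-8, -13) = -8
E (Minnie): min(8, -8) = -8
Root (Maxine): max(-5, -8) = -5

-5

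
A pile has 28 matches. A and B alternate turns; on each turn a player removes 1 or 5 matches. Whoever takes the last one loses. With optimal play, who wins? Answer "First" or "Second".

First

W/L table (W = player to move can force a win):
i:   0  1  2  3  4  5  6  7  8  9 10 11 12 13 14 15 16 17 18 19 20 21 22 23 24 25 26 27 28
     W  L  W  L  W  L  W  L  W  L  W  L  W  L  W  L  W  L  W  L  W  L  W  L  W  L  W  L  W
Position 28 is W, so the first player wins.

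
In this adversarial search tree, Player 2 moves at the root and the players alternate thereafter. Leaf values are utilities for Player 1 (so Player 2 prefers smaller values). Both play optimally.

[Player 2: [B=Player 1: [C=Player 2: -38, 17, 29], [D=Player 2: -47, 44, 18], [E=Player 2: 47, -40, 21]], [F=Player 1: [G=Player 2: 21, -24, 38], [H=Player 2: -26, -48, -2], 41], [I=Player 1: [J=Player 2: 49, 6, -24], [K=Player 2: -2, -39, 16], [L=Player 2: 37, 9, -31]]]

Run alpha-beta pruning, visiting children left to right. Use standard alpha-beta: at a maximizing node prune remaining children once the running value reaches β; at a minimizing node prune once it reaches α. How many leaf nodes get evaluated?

12

C [α=-∞,β=+∞]: v=-38
D [α=-38,β=+∞]: v=-47 after child 1 ≤ α → α-cutoff, skip 2
E [α=-38,β=+∞]: v=-40 after child 2 ≤ α → α-cutoff, skip 1
B [α=-∞,β=+∞]: v=-38
G [α=-∞,β=-38]: v=-24
F [α=-∞,β=-38]: v=-24 after child 1 ≥ β → β-cutoff, skip 2
J [α=-∞,β=-38]: v=-24
I [α=-∞,β=-38]: v=-24 after child 1 ≥ β → β-cutoff, skip 2
Root [α=-∞,β=+∞]: v=-38
Leaves evaluated: 12 of 25.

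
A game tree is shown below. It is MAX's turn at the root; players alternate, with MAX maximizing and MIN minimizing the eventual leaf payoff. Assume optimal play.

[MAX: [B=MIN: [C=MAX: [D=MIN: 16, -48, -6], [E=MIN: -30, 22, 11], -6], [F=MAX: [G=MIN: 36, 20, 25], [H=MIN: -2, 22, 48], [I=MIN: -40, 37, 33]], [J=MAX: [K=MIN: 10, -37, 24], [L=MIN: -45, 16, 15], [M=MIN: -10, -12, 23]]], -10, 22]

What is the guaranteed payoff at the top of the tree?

D (MIN): min(16, -48, -6) = -48
E (MIN): min(-30, 22, 11) = -30
C (MAX): max(-48, -30, -6) = -6
G (MIN): min(36, 20, 25) = 20
H (MIN): min(-2, 22, 48) = -2
I (MIN): min(-40, 37, 33) = -40
F (MAX): max(20, -2, -40) = 20
K (MIN): min(10, -37, 24) = -37
L (MIN): min(-45, 16, 15) = -45
M (MIN): min(-10, -12, 23) = -12
J (MAX): max(-37, -45, -12) = -12
B (MIN): min(-6, 20, -12) = -12
Root (MAX): max(-12, -10, 22) = 22

22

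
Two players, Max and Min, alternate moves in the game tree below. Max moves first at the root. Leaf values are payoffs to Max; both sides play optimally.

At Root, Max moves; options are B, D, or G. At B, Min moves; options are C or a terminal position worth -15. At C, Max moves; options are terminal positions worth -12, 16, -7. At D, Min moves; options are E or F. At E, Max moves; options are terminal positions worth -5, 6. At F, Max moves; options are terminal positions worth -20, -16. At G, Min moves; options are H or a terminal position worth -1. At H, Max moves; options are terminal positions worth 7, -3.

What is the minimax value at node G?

H: max(7, -3) = 7
G: min(7, -1) = -1

-1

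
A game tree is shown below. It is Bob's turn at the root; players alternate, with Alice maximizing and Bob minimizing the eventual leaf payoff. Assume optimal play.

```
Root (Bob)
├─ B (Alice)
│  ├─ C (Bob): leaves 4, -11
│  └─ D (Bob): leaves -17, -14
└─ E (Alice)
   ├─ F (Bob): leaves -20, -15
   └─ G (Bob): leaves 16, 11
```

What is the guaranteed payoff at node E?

11

F: min(-20, -15) = -20
G: min(16, 11) = 11
E: max(-20, 11) = 11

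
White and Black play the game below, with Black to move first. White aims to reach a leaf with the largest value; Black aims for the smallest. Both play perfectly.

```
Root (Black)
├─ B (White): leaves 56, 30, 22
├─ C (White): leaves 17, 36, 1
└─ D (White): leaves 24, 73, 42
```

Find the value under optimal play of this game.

B (White): max(56, 30, 22) = 56
C (White): max(17, 36, 1) = 36
D (White): max(24, 73, 42) = 73
Root (Black): min(56, 36, 73) = 36

36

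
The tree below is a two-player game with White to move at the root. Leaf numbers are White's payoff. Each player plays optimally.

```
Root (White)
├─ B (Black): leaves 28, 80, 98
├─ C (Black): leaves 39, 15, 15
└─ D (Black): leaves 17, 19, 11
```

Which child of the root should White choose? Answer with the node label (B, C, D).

B (Black): min(28, 80, 98) = 28
C (Black): min(39, 15, 15) = 15
D (Black): min(17, 19, 11) = 11
Root (White): max(28, 15, 11) = 28
White picks the child with the highest value: B (value 28).

B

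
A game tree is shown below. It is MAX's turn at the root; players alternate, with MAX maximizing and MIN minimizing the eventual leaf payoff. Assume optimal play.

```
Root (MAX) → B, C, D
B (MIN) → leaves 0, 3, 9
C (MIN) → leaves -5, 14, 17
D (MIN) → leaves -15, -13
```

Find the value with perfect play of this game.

B (MIN): min(0, 3, 9) = 0
C (MIN): min(-5, 14, 17) = -5
D (MIN): min(-15, -13) = -15
Root (MAX): max(0, -5, -15) = 0

0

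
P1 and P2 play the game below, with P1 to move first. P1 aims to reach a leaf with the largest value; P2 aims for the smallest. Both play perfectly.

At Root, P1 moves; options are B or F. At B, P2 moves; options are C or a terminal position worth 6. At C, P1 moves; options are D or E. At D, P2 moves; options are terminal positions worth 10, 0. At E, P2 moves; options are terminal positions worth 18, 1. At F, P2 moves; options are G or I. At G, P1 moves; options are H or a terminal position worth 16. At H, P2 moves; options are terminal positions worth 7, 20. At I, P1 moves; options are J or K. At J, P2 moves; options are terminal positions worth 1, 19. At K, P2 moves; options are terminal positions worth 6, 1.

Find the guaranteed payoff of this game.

1

D (P2): min(10, 0) = 0
E (P2): min(18, 1) = 1
C (P1): max(0, 1) = 1
B (P2): min(1, 6) = 1
H (P2): min(7, 20) = 7
G (P1): max(7, 16) = 16
J (P2): min(1, 19) = 1
K (P2): min(6, 1) = 1
I (P1): max(1, 1) = 1
F (P2): min(16, 1) = 1
Root (P1): max(1, 1) = 1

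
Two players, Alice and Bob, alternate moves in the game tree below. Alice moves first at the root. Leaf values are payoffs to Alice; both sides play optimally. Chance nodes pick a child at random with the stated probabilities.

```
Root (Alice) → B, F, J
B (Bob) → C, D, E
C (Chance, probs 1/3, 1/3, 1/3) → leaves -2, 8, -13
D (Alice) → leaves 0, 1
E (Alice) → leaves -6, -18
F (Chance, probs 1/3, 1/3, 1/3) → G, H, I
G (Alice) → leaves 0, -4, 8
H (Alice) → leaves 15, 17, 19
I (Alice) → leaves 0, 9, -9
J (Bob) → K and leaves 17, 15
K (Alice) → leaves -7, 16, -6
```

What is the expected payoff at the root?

C (Chance): 1/3·-2 + 1/3·8 + 1/3·-13 = -2.33
D (Alice): max(0, 1) = 1
E (Alice): max(-6, -18) = -6
B (Bob): min(-2.33, 1, -6) = -6
G (Alice): max(0, -4, 8) = 8
H (Alice): max(15, 17, 19) = 19
I (Alice): max(0, 9, -9) = 9
F (Chance): 1/3·8 + 1/3·19 + 1/3·9 = 12
K (Alice): max(-7, 16, -6) = 16
J (Bob): min(16, 17, 15) = 15
Root (Alice): max(-6, 12, 15) = 15

15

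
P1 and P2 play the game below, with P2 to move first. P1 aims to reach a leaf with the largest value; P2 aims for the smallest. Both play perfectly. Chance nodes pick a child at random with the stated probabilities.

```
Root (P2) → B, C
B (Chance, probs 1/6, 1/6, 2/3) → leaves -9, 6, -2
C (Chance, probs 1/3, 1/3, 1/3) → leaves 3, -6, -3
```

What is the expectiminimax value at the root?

-2

B (Chance): 1/6·-9 + 1/6·6 + 2/3·-2 = -1.83
C (Chance): 1/3·3 + 1/3·-6 + 1/3·-3 = -2
Root (P2): min(-1.83, -2) = -2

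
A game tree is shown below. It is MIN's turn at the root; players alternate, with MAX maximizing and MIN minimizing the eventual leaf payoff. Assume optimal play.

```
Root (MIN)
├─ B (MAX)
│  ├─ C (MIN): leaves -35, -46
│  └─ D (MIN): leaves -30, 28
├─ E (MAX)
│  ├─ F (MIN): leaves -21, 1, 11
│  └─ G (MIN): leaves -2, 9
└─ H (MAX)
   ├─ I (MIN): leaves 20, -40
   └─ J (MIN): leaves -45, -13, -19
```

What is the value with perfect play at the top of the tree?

C (MIN): min(-35, -46) = -46
D (MIN): min(-30, 28) = -30
B (MAX): max(-46, -30) = -30
F (MIN): min(-21, 1, 11) = -21
G (MIN): min(-2, 9) = -2
E (MAX): max(-21, -2) = -2
I (MIN): min(20, -40) = -40
J (MIN): min(-45, -13, -19) = -45
H (MAX): max(-40, -45) = -40
Root (MIN): min(-30, -2, -40) = -40

-40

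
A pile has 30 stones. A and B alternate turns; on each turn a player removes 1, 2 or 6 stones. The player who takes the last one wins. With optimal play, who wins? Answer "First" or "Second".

First

Mark each pile size as W (mover wins) or L (mover loses):
i:   0  1  2  3  4  5  6  7  8  9 10 11 12 13 14 15 16 17 18 19 20 21 22 23 24 25 26 27 28 29 30
     L  W  W  L  W  W  W  L  W  W  L  W  W  W  L  W  W  L  W  W  W  L  W  W  L  W  W  W  L  W  W
Position 30 is W, so the first player wins.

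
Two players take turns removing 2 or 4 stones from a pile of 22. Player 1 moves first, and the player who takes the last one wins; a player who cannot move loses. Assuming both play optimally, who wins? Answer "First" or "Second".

First

Positions where the player to move wins (W) vs loses (L):
i:   0  1  2  3  4  5  6  7  8  9 10 11 12 13 14 15 16 17 18 19 20 21 22
     L  L  W  W  W  W  L  L  W  W  W  W  L  L  W  W  W  W  L  L  W  W  W
Position 22 is W, so the first player wins.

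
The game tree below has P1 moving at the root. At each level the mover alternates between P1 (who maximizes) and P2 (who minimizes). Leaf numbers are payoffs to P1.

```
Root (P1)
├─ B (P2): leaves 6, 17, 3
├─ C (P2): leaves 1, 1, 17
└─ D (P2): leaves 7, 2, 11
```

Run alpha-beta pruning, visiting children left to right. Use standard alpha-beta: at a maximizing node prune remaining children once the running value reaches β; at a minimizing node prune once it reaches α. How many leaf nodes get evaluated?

B [α=-∞,β=+∞]: v=3
C [α=3,β=+∞]: v=1 after child 1 ≤ α → α-cutoff, skip 2
D [α=3,β=+∞]: v=2 after child 2 ≤ α → α-cutoff, skip 1
Root [α=-∞,β=+∞]: v=3
Leaves evaluated: 6 of 9.

6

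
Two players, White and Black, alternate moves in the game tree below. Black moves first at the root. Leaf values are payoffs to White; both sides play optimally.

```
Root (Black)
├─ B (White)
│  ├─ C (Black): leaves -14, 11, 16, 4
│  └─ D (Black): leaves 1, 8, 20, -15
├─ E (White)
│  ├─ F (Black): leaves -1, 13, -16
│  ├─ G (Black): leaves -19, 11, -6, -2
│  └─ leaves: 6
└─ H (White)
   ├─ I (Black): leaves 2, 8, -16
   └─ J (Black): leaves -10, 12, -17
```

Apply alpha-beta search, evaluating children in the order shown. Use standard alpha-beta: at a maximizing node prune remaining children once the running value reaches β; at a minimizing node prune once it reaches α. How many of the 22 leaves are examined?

C [α=-∞,β=+∞]: v=-14
D [α=-14,β=+∞]: v=-15
B [α=-∞,β=+∞]: v=-14
F [α=-∞,β=-14]: v=-16
G [α=-16,β=-14]: v=-19 after child 1 ≤ α → α-cutoff, skip 3
E [α=-∞,β=-14]: v=6
I [α=-∞,β=-14]: v=-16
J [α=-16,β=-14]: v=-17
H [α=-∞,β=-14]: v=-16
Root [α=-∞,β=+∞]: v=-16
Leaves evaluated: 19 of 22.

19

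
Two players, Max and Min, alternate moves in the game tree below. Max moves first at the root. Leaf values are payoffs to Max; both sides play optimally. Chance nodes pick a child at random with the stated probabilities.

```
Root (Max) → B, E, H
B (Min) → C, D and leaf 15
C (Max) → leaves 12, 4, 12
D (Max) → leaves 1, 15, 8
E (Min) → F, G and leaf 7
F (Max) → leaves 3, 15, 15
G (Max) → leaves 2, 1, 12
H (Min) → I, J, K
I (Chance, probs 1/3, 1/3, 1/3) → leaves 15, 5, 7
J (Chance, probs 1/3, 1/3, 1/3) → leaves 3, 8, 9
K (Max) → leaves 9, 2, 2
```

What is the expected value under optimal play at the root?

C (Max): max(12, 4, 12) = 12
D (Max): max(1, 15, 8) = 15
B (Min): min(12, 15, 15) = 12
F (Max): max(3, 15, 15) = 15
G (Max): max(2, 1, 12) = 12
E (Min): min(15, 12, 7) = 7
I (Chance): 1/3·15 + 1/3·5 + 1/3·7 = 9
J (Chance): 1/3·3 + 1/3·8 + 1/3·9 = 6.67
K (Max): max(9, 2, 2) = 9
H (Min): min(9, 6.67, 9) = 6.67
Root (Max): max(12, 7, 6.67) = 12

12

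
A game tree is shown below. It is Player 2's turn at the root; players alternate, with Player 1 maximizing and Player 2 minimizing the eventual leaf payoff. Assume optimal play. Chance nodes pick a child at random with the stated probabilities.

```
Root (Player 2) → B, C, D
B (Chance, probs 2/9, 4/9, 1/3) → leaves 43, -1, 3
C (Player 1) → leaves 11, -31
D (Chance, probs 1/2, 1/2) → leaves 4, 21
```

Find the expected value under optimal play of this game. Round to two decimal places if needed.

B (Chance): 2/9·43 + 4/9·-1 + 1/3·3 = 10.11
C (Player 1): max(11, -31) = 11
D (Chance): 1/2·4 + 1/2·21 = 12.5
Root (Player 2): min(10.11, 11, 12.5) = 10.11

10.11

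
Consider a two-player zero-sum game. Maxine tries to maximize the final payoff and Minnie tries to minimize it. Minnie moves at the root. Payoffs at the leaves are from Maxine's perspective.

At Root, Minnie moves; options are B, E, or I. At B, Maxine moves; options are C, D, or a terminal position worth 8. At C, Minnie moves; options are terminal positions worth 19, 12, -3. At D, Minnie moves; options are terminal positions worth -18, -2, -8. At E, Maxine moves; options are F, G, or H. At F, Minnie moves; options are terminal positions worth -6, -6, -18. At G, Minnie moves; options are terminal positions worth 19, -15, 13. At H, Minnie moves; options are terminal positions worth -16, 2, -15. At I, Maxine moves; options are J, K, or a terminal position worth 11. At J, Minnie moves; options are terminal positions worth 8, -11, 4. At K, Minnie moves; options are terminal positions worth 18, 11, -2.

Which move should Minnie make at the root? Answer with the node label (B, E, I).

C (Minnie): min(19, 12, -3) = -3
D (Minnie): min(-18, -2, -8) = -18
B (Maxine): max(-3, -18, 8) = 8
F (Minnie): min(-6, -6, -18) = -18
G (Minnie): min(19, -15, 13) = -15
H (Minnie): min(-16, 2, -15) = -16
E (Maxine): max(-18, -15, -16) = -15
J (Minnie): min(8, -11, 4) = -11
K (Minnie): min(18, 11, -2) = -2
I (Maxine): max(-11, -2, 11) = 11
Root (Minnie): min(8, -15, 11) = -15
Minnie picks the child with the lowest value: E (value -15).

E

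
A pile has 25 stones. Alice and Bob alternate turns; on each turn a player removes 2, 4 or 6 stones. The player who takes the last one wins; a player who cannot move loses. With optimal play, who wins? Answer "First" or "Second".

Positions where the player to move wins (W) vs loses (L):
i:   0  1  2  3  4  5  6  7  8  9 10 11 12 13 14 15 16 17 18 19 20 21 22 23 24 25
     L  L  W  W  W  W  W  W  L  L  W  W  W  W  W  W  L  L  W  W  W  W  W  W  L  L
Position 25 is L, so the second player wins.

Second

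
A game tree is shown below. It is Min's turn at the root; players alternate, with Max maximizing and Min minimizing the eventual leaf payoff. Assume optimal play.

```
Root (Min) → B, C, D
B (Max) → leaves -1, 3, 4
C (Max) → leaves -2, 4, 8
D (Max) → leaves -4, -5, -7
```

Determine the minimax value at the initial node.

-4

B (Max): max(-1, 3, 4) = 4
C (Max): max(-2, 4, 8) = 8
D (Max): max(-4, -5, -7) = -4
Root (Min): min(4, 8, -4) = -4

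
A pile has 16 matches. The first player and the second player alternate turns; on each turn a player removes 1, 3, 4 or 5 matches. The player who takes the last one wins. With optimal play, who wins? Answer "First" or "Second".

Second

Mark each pile size as W (mover wins) or L (mover loses):
i:   0  1  2  3  4  5  6  7  8  9 10 11 12 13 14 15 16
     L  W  L  W  W  W  W  W  L  W  L  W  W  W  W  W  L
Position 16 is L, so the second player wins.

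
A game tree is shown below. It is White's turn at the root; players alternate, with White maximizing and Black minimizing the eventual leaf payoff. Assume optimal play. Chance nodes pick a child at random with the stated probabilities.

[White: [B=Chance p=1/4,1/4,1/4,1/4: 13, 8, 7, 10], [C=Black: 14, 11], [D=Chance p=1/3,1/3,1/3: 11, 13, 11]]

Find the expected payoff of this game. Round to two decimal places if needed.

B (Chance): 1/4·13 + 1/4·8 + 1/4·7 + 1/4·10 = 9.5
C (Black): min(14, 11) = 11
D (Chance): 1/3·11 + 1/3·13 + 1/3·11 = 11.67
Root (White): max(9.5, 11, 11.67) = 11.67

11.67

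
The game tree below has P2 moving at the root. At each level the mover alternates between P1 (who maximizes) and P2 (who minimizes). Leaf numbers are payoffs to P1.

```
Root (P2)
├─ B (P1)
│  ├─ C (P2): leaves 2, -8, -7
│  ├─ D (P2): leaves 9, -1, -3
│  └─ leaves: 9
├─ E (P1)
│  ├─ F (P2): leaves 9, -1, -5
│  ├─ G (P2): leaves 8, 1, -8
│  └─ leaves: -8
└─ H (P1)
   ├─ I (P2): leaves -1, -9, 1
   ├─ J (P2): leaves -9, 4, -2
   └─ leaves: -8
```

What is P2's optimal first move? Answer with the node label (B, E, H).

C (P2): min(2, -8, -7) = -8
D (P2): min(9, -1, -3) = -3
B (P1): max(-8, -3, 9) = 9
F (P2): min(9, -1, -5) = -5
G (P2): min(8, 1, -8) = -8
E (P1): max(-5, -8, -8) = -5
I (P2): min(-1, -9, 1) = -9
J (P2): min(-9, 4, -2) = -9
H (P1): max(-9, -9, -8) = -8
Root (P2): min(9, -5, -8) = -8
P2 picks the child with the lowest value: H (value -8).

H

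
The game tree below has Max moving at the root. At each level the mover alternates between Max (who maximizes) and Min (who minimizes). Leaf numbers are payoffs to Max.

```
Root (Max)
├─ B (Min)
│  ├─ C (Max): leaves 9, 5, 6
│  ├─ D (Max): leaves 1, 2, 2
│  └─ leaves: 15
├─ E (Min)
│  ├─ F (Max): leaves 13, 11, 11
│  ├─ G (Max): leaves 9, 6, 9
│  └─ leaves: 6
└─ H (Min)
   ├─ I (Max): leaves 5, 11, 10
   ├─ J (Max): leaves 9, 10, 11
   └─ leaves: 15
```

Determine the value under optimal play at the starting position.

11

C (Max): max(9, 5, 6) = 9
D (Max): max(1, 2, 2) = 2
B (Min): min(9, 2, 15) = 2
F (Max): max(13, 11, 11) = 13
G (Max): max(9, 6, 9) = 9
E (Min): min(13, 9, 6) = 6
I (Max): max(5, 11, 10) = 11
J (Max): max(9, 10, 11) = 11
H (Min): min(11, 11, 15) = 11
Root (Max): max(2, 6, 11) = 11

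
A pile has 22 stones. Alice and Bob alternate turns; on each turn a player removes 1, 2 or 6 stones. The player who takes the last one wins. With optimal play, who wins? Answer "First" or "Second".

First

i:   0  1  2  3  4  5  6  7  8  9 10 11 12 13 14 15 16 17 18 19 20 21 22
     L  W  W  L  W  W  W  L  W  W  L  W  W  W  L  W  W  L  W  W  W  L  W
Position 22 is W, so the first player wins.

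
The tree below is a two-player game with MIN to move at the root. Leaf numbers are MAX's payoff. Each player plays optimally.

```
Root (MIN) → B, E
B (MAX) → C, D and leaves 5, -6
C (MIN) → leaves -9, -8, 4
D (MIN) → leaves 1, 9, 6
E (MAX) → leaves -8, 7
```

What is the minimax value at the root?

5

C (MIN): min(-9, -8, 4) = -9
D (MIN): min(1, 9, 6) = 1
B (MAX): max(-9, 1, 5, -6) = 5
E (MAX): max(-8, 7) = 7
Root (MIN): min(5, 7) = 5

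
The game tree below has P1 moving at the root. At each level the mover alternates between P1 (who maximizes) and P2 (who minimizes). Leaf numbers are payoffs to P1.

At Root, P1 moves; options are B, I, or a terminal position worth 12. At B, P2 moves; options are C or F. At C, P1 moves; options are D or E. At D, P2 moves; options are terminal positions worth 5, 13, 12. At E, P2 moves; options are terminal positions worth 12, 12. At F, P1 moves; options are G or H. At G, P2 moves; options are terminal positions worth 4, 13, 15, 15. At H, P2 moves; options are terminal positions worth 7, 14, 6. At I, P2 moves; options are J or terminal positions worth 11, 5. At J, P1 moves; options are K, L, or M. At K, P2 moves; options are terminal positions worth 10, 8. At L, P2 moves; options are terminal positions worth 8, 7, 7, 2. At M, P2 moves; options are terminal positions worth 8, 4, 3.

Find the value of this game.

12

D (P2): min(5, 13, 12) = 5
E (P2): min(12, 12) = 12
C (P1): max(5, 12) = 12
G (P2): min(4, 13, 15, 15) = 4
H (P2): min(7, 14, 6) = 6
F (P1): max(4, 6) = 6
B (P2): min(12, 6) = 6
K (P2): min(10, 8) = 8
L (P2): min(8, 7, 7, 2) = 2
M (P2): min(8, 4, 3) = 3
J (P1): max(8, 2, 3) = 8
I (P2): min(8, 11, 5) = 5
Root (P1): max(6, 5, 12) = 12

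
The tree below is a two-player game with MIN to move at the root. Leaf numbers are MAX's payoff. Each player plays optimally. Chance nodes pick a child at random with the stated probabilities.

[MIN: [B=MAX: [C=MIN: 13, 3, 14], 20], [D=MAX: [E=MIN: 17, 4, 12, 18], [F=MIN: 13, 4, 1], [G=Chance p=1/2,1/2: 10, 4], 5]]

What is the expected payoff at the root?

7

C (MIN): min(13, 3, 14) = 3
B (MAX): max(3, 20) = 20
E (MIN): min(17, 4, 12, 18) = 4
F (MIN): min(13, 4, 1) = 1
G (Chance): 1/2·10 + 1/2·4 = 7
D (MAX): max(4, 1, 7, 5) = 7
Root (MIN): min(20, 7) = 7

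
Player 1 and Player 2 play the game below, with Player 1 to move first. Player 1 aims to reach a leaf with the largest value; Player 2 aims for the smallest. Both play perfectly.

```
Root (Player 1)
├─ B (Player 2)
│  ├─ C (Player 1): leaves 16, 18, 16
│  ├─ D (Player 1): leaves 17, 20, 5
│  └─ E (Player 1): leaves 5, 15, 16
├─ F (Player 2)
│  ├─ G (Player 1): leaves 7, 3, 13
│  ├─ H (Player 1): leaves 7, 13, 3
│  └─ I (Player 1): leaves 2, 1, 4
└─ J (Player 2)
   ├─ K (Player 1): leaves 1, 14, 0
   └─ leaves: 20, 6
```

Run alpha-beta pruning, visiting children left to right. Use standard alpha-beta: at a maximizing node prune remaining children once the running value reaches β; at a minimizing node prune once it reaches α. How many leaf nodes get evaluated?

C [α=-∞,β=+∞]: v=18
D [α=-∞,β=18]: v=20 after child 2 ≥ β → β-cutoff, skip 1
E [α=-∞,β=18]: v=16
B [α=-∞,β=+∞]: v=16
G [α=16,β=+∞]: v=13
F [α=16,β=+∞]: v=13 after child 1 ≤ α → α-cutoff, skip 2
K [α=16,β=+∞]: v=14
J [α=16,β=+∞]: v=14 after child 1 ≤ α → α-cutoff, skip 2
Root [α=-∞,β=+∞]: v=16
Leaves evaluated: 14 of 23.

14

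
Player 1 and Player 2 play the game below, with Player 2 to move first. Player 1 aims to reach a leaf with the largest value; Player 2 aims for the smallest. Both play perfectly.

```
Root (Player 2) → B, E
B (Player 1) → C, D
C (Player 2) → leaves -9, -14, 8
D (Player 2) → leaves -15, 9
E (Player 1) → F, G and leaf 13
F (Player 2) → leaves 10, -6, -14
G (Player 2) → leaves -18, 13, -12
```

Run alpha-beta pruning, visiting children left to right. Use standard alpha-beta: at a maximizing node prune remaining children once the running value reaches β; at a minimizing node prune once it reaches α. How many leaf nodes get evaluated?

7

C [α=-∞,β=+∞]: v=-14
D [α=-14,β=+∞]: v=-15 after child 1 ≤ α → α-cutoff, skip 1
B [α=-∞,β=+∞]: v=-14
F [α=-∞,β=-14]: v=-14
E [α=-∞,β=-14]: v=-14 after child 1 ≥ β → β-cutoff, skip 2
Root [α=-∞,β=+∞]: v=-14
Leaves evaluated: 7 of 12.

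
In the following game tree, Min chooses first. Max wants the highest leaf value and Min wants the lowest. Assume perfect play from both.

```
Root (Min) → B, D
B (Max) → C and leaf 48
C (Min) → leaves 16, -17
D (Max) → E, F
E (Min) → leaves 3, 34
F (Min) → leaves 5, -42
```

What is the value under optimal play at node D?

3

E: min(3, 34) = 3
F: min(5, -42) = -42
D: max(3, -42) = 3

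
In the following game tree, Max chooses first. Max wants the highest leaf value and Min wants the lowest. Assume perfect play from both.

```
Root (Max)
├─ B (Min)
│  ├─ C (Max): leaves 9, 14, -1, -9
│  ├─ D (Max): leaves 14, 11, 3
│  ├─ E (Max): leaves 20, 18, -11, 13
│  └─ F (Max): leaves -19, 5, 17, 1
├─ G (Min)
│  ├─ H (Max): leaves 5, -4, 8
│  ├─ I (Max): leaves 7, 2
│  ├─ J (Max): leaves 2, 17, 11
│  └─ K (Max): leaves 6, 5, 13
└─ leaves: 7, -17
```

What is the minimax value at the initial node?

C (Max): max(9, 14, -1, -9) = 14
D (Max): max(14, 11, 3) = 14
E (Max): max(20, 18, -11, 13) = 20
F (Max): max(-19, 5, 17, 1) = 17
B (Min): min(14, 14, 20, 17) = 14
H (Max): max(5, -4, 8) = 8
I (Max): max(7, 2) = 7
J (Max): max(2, 17, 11) = 17
K (Max): max(6, 5, 13) = 13
G (Min): min(8, 7, 17, 13) = 7
Root (Max): max(14, 7, 7, -17) = 14

14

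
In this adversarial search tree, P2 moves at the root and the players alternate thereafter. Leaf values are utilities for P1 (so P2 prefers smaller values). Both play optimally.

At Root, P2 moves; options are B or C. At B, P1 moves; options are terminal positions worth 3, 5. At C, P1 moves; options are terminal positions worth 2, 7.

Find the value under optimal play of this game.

5

B (P1): max(3, 5) = 5
C (P1): max(2, 7) = 7
Root (P2): min(5, 7) = 5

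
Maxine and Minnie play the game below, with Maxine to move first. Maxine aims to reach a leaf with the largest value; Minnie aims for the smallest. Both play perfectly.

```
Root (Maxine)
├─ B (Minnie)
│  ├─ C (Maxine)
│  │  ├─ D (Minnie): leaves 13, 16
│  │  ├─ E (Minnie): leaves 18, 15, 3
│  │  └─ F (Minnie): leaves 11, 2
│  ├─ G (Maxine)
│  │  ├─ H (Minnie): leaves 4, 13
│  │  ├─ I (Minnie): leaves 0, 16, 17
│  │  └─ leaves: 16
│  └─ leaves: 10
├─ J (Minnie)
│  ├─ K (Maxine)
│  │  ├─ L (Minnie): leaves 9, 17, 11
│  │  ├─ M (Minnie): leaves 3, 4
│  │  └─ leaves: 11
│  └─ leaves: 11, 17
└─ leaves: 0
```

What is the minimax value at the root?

11

D (Minnie): min(13, 16) = 13
E (Minnie): min(18, 15, 3) = 3
F (Minnie): min(11, 2) = 2
C (Maxine): max(13, 3, 2) = 13
H (Minnie): min(4, 13) = 4
I (Minnie): min(0, 16, 17) = 0
G (Maxine): max(4, 0, 16) = 16
B (Minnie): min(13, 16, 10) = 10
L (Minnie): min(9, 17, 11) = 9
M (Minnie): min(3, 4) = 3
K (Maxine): max(9, 3, 11) = 11
J (Minnie): min(11, 11, 17) = 11
Root (Maxine): max(10, 11, 0) = 11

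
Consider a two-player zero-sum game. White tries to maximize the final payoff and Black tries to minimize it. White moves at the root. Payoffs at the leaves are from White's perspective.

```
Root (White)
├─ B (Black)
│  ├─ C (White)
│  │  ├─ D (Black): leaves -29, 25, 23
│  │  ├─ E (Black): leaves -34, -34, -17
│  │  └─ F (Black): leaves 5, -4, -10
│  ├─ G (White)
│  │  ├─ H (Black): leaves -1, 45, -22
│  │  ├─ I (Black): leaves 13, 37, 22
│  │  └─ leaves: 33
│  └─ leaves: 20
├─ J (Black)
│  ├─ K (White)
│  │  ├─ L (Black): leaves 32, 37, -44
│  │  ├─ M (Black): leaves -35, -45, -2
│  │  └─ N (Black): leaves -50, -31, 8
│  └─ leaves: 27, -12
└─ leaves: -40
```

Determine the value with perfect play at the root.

D (Black): min(-29, 25, 23) = -29
E (Black): min(-34, -34, -17) = -34
F (Black): min(5, -4, -10) = -10
C (White): max(-29, -34, -10) = -10
H (Black): min(-1, 45, -22) = -22
I (Black): min(13, 37, 22) = 13
G (White): max(-22, 13, 33) = 33
B (Black): min(-10, 33, 20) = -10
L (Black): min(32, 37, -44) = -44
M (Black): min(-35, -45, -2) = -45
N (Black): min(-50, -31, 8) = -50
K (White): max(-44, -45, -50) = -44
J (Black): min(-44, 27, -12) = -44
Root (White): max(-10, -44, -40) = -10

-10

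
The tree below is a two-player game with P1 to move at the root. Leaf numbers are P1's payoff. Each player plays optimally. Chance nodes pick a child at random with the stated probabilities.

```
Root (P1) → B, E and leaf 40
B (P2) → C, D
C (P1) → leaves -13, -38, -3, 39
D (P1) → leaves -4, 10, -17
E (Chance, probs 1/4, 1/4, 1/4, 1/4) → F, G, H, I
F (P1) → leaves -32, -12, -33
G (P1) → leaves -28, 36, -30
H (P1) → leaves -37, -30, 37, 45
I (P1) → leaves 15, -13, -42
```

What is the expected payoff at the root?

C (P1): max(-13, -38, -3, 39) = 39
D (P1): max(-4, 10, -17) = 10
B (P2): min(39, 10) = 10
F (P1): max(-32, -12, -33) = -12
G (P1): max(-28, 36, -30) = 36
H (P1): max(-37, -30, 37, 45) = 45
I (P1): max(15, -13, -42) = 15
E (Chance): 1/4·-12 + 1/4·36 + 1/4·45 + 1/4·15 = 21
Root (P1): max(10, 21, 40) = 40

40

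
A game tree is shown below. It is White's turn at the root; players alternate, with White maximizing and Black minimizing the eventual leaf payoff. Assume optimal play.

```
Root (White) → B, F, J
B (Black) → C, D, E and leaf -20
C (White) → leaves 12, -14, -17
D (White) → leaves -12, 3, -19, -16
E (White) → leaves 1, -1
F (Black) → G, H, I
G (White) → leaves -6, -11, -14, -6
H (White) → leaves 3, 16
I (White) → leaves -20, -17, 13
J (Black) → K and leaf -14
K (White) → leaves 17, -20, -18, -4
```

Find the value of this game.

-6

C (White): max(12, -14, -17) = 12
D (White): max(-12, 3, -19, -16) = 3
E (White): max(1, -1) = 1
B (Black): min(12, 3, 1, -20) = -20
G (White): max(-6, -11, -14, -6) = -6
H (White): max(3, 16) = 16
I (White): max(-20, -17, 13) = 13
F (Black): min(-6, 16, 13) = -6
K (White): max(17, -20, -18, -4) = 17
J (Black): min(17, -14) = -14
Root (White): max(-20, -6, -14) = -6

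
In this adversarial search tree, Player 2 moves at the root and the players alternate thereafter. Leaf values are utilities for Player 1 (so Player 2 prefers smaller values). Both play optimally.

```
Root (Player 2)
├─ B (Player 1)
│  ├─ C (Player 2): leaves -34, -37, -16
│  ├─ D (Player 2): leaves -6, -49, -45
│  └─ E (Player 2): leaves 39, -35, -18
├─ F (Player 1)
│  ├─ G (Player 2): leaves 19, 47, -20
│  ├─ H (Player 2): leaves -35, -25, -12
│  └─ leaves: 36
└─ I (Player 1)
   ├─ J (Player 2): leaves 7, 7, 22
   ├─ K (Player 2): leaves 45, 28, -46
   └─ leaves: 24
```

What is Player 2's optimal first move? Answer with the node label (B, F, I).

B

C (Player 2): min(-34, -37, -16) = -37
D (Player 2): min(-6, -49, -45) = -49
E (Player 2): min(39, -35, -18) = -35
B (Player 1): max(-37, -49, -35) = -35
G (Player 2): min(19, 47, -20) = -20
H (Player 2): min(-35, -25, -12) = -35
F (Player 1): max(-20, -35, 36) = 36
J (Player 2): min(7, 7, 22) = 7
K (Player 2): min(45, 28, -46) = -46
I (Player 1): max(7, -46, 24) = 24
Root (Player 2): min(-35, 36, 24) = -35
Player 2 picks the child with the lowest value: B (value -35).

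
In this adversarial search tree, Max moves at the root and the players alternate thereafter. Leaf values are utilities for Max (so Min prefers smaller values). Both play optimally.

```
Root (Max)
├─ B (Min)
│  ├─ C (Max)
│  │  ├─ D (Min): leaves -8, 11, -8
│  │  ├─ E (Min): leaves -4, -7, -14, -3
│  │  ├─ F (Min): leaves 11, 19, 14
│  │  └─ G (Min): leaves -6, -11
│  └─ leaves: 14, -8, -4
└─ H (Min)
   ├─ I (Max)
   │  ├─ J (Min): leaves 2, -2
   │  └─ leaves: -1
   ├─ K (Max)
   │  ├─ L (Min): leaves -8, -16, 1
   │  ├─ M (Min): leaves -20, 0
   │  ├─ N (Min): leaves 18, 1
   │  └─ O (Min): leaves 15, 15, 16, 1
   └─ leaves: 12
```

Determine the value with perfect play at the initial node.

-1

D (Min): min(-8, 11, -8) = -8
E (Min): min(-4, -7, -14, -3) = -14
F (Min): min(11, 19, 14) = 11
G (Min): min(-6, -11) = -11
C (Max): max(-8, -14, 11, -11) = 11
B (Min): min(11, 14, -8, -4) = -8
J (Min): min(2, -2) = -2
I (Max): max(-2, -1) = -1
L (Min): min(-8, -16, 1) = -16
M (Min): min(-20, 0) = -20
N (Min): min(18, 1) = 1
O (Min): min(15, 15, 16, 1) = 1
K (Max): max(-16, -20, 1, 1) = 1
H (Min): min(-1, 1, 12) = -1
Root (Max): max(-8, -1) = -1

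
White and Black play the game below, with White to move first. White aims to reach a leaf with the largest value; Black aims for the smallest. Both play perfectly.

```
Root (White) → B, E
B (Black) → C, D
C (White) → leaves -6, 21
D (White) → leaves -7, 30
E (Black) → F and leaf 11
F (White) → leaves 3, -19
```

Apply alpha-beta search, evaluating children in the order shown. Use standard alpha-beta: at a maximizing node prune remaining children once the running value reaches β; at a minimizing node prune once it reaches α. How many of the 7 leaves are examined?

6

C [α=-∞,β=+∞]: v=21
D [α=-∞,β=21]: v=30
B [α=-∞,β=+∞]: v=21
F [α=21,β=+∞]: v=3
E [α=21,β=+∞]: v=3 after child 1 ≤ α → α-cutoff, skip 1
Root [α=-∞,β=+∞]: v=21
Leaves evaluated: 6 of 7.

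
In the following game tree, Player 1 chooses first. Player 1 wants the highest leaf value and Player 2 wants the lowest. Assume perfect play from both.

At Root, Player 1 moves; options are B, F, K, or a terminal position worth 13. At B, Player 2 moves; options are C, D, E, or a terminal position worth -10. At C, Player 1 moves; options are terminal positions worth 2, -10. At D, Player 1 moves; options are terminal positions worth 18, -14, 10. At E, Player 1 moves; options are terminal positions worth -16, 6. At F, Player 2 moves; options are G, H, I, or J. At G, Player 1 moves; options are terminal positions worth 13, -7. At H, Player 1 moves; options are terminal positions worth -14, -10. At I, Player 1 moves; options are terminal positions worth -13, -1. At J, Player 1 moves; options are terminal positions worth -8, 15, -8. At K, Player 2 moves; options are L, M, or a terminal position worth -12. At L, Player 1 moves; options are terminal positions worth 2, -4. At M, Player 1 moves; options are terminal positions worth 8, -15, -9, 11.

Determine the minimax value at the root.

C (Player 1): max(2, -10) = 2
D (Player 1): max(18, -14, 10) = 18
E (Player 1): max(-16, 6) = 6
B (Player 2): min(2, 18, 6, -10) = -10
G (Player 1): max(13, -7) = 13
H (Player 1): max(-14, -10) = -10
I (Player 1): max(-13, -1) = -1
J (Player 1): max(-8, 15, -8) = 15
F (Player 2): min(13, -10, -1, 15) = -10
L (Player 1): max(2, -4) = 2
M (Player 1): max(8, -15, -9, 11) = 11
K (Player 2): min(2, 11, -12) = -12
Root (Player 1): max(-10, -10, -12, 13) = 13

13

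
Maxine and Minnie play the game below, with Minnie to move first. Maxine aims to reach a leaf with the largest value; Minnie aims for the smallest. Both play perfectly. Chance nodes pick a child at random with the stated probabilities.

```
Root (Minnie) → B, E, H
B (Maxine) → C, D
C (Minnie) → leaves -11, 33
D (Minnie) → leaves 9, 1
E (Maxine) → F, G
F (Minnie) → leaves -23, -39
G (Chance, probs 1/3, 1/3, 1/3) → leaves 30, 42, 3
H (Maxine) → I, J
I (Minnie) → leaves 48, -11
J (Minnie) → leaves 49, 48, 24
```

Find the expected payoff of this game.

1

C (Minnie): min(-11, 33) = -11
D (Minnie): min(9, 1) = 1
B (Maxine): max(-11, 1) = 1
F (Minnie): min(-23, -39) = -39
G (Chance): 1/3·30 + 1/3·42 + 1/3·3 = 25
E (Maxine): max(-39, 25) = 25
I (Minnie): min(48, -11) = -11
J (Minnie): min(49, 48, 24) = 24
H (Maxine): max(-11, 24) = 24
Root (Minnie): min(1, 25, 24) = 1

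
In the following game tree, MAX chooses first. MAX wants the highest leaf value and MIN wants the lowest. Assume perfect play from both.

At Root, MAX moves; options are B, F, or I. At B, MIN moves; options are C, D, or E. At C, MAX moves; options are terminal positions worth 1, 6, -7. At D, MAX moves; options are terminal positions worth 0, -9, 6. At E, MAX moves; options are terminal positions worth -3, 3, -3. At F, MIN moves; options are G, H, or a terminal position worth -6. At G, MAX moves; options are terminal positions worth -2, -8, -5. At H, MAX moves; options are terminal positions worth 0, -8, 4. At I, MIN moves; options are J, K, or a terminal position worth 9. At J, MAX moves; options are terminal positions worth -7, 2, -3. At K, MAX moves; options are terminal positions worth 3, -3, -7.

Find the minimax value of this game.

C (MAX): max(1, 6, -7) = 6
D (MAX): max(0, -9, 6) = 6
E (MAX): max(-3, 3, -3) = 3
B (MIN): min(6, 6, 3) = 3
G (MAX): max(-2, -8, -5) = -2
H (MAX): max(0, -8, 4) = 4
F (MIN): min(-2, 4, -6) = -6
J (MAX): max(-7, 2, -3) = 2
K (MAX): max(3, -3, -7) = 3
I (MIN): min(2, 3, 9) = 2
Root (MAX): max(3, -6, 2) = 3

3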